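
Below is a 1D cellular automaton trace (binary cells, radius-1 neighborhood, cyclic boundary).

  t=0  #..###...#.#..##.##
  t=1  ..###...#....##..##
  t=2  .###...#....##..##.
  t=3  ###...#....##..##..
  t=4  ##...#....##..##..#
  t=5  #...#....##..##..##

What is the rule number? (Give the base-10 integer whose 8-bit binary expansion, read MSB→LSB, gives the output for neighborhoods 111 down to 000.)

138

  [7] ### => #  t=0,i=4
  [6] ##. => .  t=0,i=0
  [5] #.# => .  t=0,i=10
  [4] #.. => .  t=0,i=1
  [3] .## => #  t=0,i=3
  [2] .#. => .  t=0,i=9
  [1] ..# => #  t=0,i=2
  [0] ... => .  t=0,i=7
  bits 10001010 = 138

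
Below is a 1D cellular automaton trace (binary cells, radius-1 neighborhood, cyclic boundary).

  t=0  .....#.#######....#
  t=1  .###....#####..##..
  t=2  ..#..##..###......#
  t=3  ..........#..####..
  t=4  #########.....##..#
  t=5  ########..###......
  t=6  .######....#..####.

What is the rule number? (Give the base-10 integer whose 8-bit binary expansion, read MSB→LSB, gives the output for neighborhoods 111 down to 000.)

  ### -> #   bit 7 = 1  t=0,i=8
  ##. -> .   bit 6 = 0  t=0,i=13
  #.# -> .   bit 5 = 0  t=0,i=6
  #.. -> .   bit 4 = 0  t=0,i=0
  .## -> .   bit 3 = 0  t=0,i=7
  .#. -> .   bit 2 = 0  t=0,i=5
  ..# -> .   bit 1 = 0  t=0,i=4
  ... -> #   bit 0 = 1  t=0,i=1
  bits 10000001 = 129

129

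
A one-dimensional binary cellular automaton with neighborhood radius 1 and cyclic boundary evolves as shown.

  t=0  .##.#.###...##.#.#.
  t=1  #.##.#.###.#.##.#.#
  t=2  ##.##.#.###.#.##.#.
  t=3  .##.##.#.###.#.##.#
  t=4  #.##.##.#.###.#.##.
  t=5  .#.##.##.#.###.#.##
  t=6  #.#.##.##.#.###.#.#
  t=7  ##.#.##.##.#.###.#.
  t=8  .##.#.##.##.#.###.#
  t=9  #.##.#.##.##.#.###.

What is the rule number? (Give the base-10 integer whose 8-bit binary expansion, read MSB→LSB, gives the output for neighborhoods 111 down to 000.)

  [7] ### => #  t=0,i=7
  [6] ##. => #  t=0,i=2
  [5] #.# => #  t=0,i=3
  [4] #.. => #  t=0,i=9
  [3] .## => .  t=0,i=1
  [2] .#. => .  t=0,i=4
  [1] ..# => #  t=0,i=0
  [0] ... => .  t=0,i=10
  bits 11110010 = 242

242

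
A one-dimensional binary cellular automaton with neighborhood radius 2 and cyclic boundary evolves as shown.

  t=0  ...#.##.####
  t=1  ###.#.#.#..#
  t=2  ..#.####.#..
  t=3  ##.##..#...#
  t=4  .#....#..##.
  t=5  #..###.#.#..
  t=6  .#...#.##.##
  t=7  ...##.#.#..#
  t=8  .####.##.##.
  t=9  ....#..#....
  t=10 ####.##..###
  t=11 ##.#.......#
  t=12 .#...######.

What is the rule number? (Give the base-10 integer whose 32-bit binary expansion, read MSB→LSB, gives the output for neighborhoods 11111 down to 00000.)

2980523599

  ##### -> #   bit 31 = 1  t=10,i=0
  ####. -> .   bit 30 = 0  t=0,i=10
  ###.# -> #   bit 29 = 1  t=1,i=2
  ###.. -> #   bit 28 = 1  t=0,i=11
  ##.## -> .   bit 27 = 0  t=0,i=7
  ##.#. -> .   bit 26 = 0  t=1,i=3
  ##..# -> .   bit 25 = 0  t=3,i=5
  ##... -> #   bit 24 = 1  t=0,i=0
  #.### -> #   bit 23 = 1  t=0,i=8
  #.##. -> .   bit 22 = 0  t=0,i=5
  #.#.# -> #   bit 21 = 1  t=1,i=4
  #.#.. -> .   bit 20 = 0  t=1,i=8
  #..## -> .   bit 19 = 0  t=1,i=10
  #..#. -> #   bit 18 = 1  t=3,i=6
  #...# -> #   bit 17 = 1  t=0,i=1
  #.... -> #   bit 16 = 1  t=2,i=11
  .#### -> .   bit 15 = 0  t=0,i=9
  .###. -> .   bit 14 = 0  t=3,i=0
  .##.# -> #   bit 13 = 1  t=0,i=6
  .##.. -> .   bit 12 = 0  t=3,i=4
  .#.## -> #   bit 11 = 1  t=0,i=4
  .#.#. -> #   bit 10 = 1  t=1,i=5
  .#..# -> #   bit 9 = 1  t=1,i=9
  .#... -> .   bit 8 = 0  t=2,i=10
  ..### -> .   bit 7 = 0  t=1,i=11
  ..##. -> #   bit 6 = 1  t=4,i=9
  ..#.# -> .   bit 5 = 0  t=0,i=3
  ..#.. -> .   bit 4 = 0  t=3,i=7
  ...## -> #   bit 3 = 1  t=3,i=10
  ...#. -> #   bit 2 = 1  t=0,i=2
  ....# -> #   bit 1 = 1  t=2,i=0
  ..... -> #   bit 0 = 1  t=9,i=0
  bits 10110001101001110010111001001111 = 2980523599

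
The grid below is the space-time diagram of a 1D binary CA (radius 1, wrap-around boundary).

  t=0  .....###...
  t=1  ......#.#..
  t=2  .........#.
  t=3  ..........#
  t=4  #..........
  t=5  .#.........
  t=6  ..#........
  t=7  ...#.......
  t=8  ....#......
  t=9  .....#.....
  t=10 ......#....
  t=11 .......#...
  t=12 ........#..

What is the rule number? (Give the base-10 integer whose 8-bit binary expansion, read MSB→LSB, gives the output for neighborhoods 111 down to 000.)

144

  [7] ### => #  t=0,i=6
  [6] ##. => .  t=0,i=7
  [5] #.# => .  t=1,i=7
  [4] #.. => #  t=0,i=8
  [3] .## => .  t=0,i=5
  [2] .#. => .  t=1,i=6
  [1] ..# => .  t=0,i=4
  [0] ... => .  t=0,i=0
  bits 10010000 = 144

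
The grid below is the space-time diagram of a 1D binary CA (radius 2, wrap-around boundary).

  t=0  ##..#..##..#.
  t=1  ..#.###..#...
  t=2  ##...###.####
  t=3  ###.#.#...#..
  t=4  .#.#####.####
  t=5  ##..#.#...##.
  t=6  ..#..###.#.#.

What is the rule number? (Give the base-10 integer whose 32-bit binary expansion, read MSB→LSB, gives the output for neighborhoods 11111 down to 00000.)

1463412511

  [31] ##### => .  t=2,i=11
  [30] ####. => #  t=2,i=0
  [29] ###.# => .  t=2,i=7
  [28] ###.. => #  t=1,i=6
  [27] ##.## => .  t=2,i=8
  [26] ##.#. => #  t=3,i=3
  [25] ##..# => #  t=0,i=2
  [24] ##... => #  t=2,i=2
  [23] #.### => .  t=1,i=4
  [22] #.##. => .  t=0,i=0
  [21] #.#.# => #  t=3,i=4
  [20] #.#.. => #  t=3,i=6
  [19] #..## => #  t=0,i=6
  [18] #..#. => .  t=0,i=3
  [17] #...# => .  t=2,i=3
  [16] #.... => #  t=1,i=11
  [15] .#### => #  t=2,i=10
  [14] .###. => #  t=1,i=5
  [13] .##.# => #  t=5,i=11
  [12] .##.. => .  t=0,i=1
  [11] .#.## => .  t=0,i=12
  [10] .#.#. => #  t=3,i=5
  [9] .#..# => #  t=0,i=5
  [8] .#... => #  t=1,i=10
  [7] ..### => .  t=2,i=5
  [6] ..##. => .  t=0,i=7
  [5] ..#.# => .  t=0,i=11
  [4] ..#.. => #  t=0,i=4
  [3] ...## => #  t=2,i=4
  [2] ...#. => #  t=1,i=1
  [1] ....# => #  t=1,i=0
  [0] ..... => #  t=1,i=12
  bits 01010111001110011110011100011111 = 1463412511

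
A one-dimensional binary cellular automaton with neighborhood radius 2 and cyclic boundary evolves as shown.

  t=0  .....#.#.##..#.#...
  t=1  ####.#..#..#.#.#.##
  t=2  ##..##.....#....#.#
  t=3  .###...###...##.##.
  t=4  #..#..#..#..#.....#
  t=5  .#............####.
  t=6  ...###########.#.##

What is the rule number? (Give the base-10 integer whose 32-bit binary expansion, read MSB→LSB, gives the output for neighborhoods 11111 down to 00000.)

2518255659

  ##### -> #   bit 31 = 1  t=1,i=0
  ####. -> .   bit 30 = 0  t=1,i=2
  ###.# -> .   bit 29 = 0  t=1,i=3
  ###.. -> #   bit 28 = 1  t=2,i=1
  ##.## -> .   bit 27 = 0  t=3,i=15
  ##.#. -> #   bit 26 = 1  t=1,i=4
  ##..# -> #   bit 25 = 1  t=0,i=11
  ##... -> .   bit 24 = 0  t=2,i=6
  #.### -> .   bit 23 = 0  t=1,i=17
  #.##. -> .   bit 22 = 0  t=0,i=9
  #.#.# -> .   bit 21 = 0  t=0,i=7
  #.#.. -> #   bit 20 = 1  t=0,i=15
  #..## -> #   bit 19 = 1  t=2,i=3
  #..#. -> .   bit 18 = 0  t=0,i=12
  #...# -> .   bit 17 = 0  t=3,i=5
  #.... -> #   bit 16 = 1  t=0,i=17
  .#### -> #   bit 15 = 1  t=1,i=18
  .###. -> .   bit 14 = 0  t=2,i=0
  .##.# -> .   bit 13 = 0  t=3,i=14
  .##.. -> .   bit 12 = 0  t=0,i=10
  .#.## -> #   bit 11 = 1  t=0,i=8
  .#.#. -> .   bit 10 = 0  t=0,i=6
  .#..# -> .   bit 9 = 0  t=1,i=6
  .#... -> .   bit 8 = 0  t=0,i=16
  ..### -> .   bit 7 = 0  t=3,i=1
  ..##. -> .   bit 6 = 0  t=2,i=4
  ..#.# -> #   bit 5 = 1  t=0,i=5
  ..#.. -> .   bit 4 = 0  t=1,i=8
  ...## -> #   bit 3 = 1  t=3,i=6
  ...#. -> .   bit 2 = 0  t=0,i=4
  ....# -> #   bit 1 = 1  t=0,i=3
  ..... -> #   bit 0 = 1  t=0,i=0
  bits 10010110000110011000100000101011 = 2518255659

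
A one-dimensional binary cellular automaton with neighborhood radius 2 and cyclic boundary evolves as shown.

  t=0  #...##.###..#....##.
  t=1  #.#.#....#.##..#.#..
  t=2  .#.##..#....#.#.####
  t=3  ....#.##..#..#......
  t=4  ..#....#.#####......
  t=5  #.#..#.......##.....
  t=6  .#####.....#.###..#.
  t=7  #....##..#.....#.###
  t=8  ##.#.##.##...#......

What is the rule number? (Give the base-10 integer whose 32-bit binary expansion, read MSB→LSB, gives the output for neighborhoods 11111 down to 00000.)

287184466

  #####|.  b31=0 t=4,i=11
  ####.|.  b30=0 t=2,i=18
  ###.#|.  b29=0 t=2,i=19
  ###..|#  b28=1 t=0,i=9
  ##.##|.  b27=0 t=0,i=6
  ##.#.|.  b26=0 t=0,i=19
  ##..#|.  b25=0 t=0,i=10
  ##...|#  b24=1 t=4,i=14
  #.###|.  b23=0 t=0,i=7
  #.##.|.  b22=0 t=1,i=11
  #.#.#|.  b21=0 t=1,i=2
  #.#..|#  b20=1 t=0,i=0
  #..##|#  b19=1 t=6,i=0
  #..#.|#  b18=1 t=0,i=11
  #...#|#  b17=1 t=0,i=2
  #....|.  b16=0 t=0,i=14
  .####|.  b15=0 t=2,i=17
  .###.|.  b14=0 t=0,i=8
  .##.#|.  b13=0 t=0,i=5
  .##..|#  b12=1 t=1,i=12
  .#.##|.  b11=0 t=1,i=10
  .#.#.|#  b10=1 t=1,i=1
  .#..#|#  b9=1 t=1,i=18
  .#...|.  b8=0 t=0,i=1
  ..###|.  b7=0 t=6,i=1
  ..##.|#  b6=1 t=0,i=4
  ..#.#|.  b5=0 t=1,i=0
  ..#..|#  b4=1 t=0,i=12
  ...##|.  b3=0 t=0,i=3
  ...#.|.  b2=0 t=1,i=8
  ....#|#  b1=1 t=0,i=15
  .....|.  b0=0 t=3,i=0
  bits 00010001000111100001011001010010 = 287184466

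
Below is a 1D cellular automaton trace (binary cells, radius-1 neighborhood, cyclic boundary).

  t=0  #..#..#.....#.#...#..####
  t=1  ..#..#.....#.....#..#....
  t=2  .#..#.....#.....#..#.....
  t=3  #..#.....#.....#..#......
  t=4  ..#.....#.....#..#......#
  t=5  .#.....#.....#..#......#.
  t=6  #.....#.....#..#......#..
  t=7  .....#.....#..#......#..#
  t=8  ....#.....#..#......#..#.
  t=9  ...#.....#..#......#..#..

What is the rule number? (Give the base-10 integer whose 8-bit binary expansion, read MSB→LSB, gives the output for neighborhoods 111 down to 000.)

  ### -> .   bit 7 = 0  t=0,i=22
  ##. -> .   bit 6 = 0  t=0,i=0
  #.# -> .   bit 5 = 0  t=0,i=13
  #.. -> .   bit 4 = 0  t=0,i=1
  .## -> .   bit 3 = 0  t=0,i=21
  .#. -> .   bit 2 = 0  t=0,i=3
  ..# -> #   bit 1 = 1  t=0,i=2
  ... -> .   bit 0 = 0  t=0,i=8
  bits 00000010 = 2

2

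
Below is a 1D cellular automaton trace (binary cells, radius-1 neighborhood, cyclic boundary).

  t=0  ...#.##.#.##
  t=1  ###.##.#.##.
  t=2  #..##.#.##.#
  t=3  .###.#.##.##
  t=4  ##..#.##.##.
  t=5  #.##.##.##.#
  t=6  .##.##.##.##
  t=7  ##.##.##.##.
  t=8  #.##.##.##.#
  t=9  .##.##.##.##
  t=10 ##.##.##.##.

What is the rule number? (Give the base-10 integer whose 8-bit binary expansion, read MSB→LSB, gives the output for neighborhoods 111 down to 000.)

  ### -> .   bit 7 = 0  t=1,i=1
  ##. -> .   bit 6 = 0  t=0,i=6
  #.# -> #   bit 5 = 1  t=0,i=4
  #.. -> #   bit 4 = 1  t=0,i=0
  .## -> #   bit 3 = 1  t=0,i=5
  .#. -> .   bit 2 = 0  t=0,i=3
  ..# -> #   bit 1 = 1  t=0,i=2
  ... -> #   bit 0 = 1  t=0,i=1
  bits 00111011 = 59

59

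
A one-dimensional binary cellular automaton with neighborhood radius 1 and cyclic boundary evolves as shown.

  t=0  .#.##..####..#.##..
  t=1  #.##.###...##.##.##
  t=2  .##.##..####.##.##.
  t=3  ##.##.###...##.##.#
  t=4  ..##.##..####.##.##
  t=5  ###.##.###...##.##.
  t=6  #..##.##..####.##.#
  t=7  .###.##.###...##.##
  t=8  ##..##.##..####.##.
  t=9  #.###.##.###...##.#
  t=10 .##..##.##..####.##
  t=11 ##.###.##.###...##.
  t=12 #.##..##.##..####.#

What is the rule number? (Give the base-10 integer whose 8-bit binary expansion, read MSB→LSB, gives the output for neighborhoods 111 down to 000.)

  nb ###: next=.  (t=0,i=8, bit7=0)
  nb ##.: next=.  (t=0,i=4, bit6=0)
  nb #.#: next=#  (t=0,i=2, bit5=1)
  nb #..: next=#  (t=0,i=5, bit4=1)
  nb .##: next=#  (t=0,i=3, bit3=1)
  nb .#.: next=.  (t=0,i=1, bit2=0)
  nb ..#: next=#  (t=0,i=0, bit1=1)
  nb ...: next=#  (t=0,i=18, bit0=1)
  bits 00111011 = 59

59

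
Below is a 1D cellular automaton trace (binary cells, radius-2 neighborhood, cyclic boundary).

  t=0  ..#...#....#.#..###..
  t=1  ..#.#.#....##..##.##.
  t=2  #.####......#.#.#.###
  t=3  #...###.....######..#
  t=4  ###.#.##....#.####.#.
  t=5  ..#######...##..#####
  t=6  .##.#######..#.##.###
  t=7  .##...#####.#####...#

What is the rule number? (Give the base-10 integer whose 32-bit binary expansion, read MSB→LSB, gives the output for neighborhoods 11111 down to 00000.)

4117642416

  nb #####: next=#  (t=3,i=14, bit31=1)
  nb ####.: next=#  (t=2,i=4, bit30=1)
  nb ###.#: next=#  (t=2,i=0, bit29=1)
  nb ###..: next=#  (t=0,i=18, bit28=1)
  nb ##.##: next=.  (t=1,i=17, bit27=0)
  nb ##.#.: next=#  (t=4,i=3, bit26=1)
  nb ##..#: next=.  (t=1,i=13, bit25=0)
  nb ##...: next=#  (t=0,i=19, bit24=1)
  nb #.###: next=.  (t=2,i=2, bit23=0)
  nb #.##.: next=#  (t=1,i=18, bit22=1)
  nb #.#.#: next=#  (t=1,i=4, bit21=1)
  nb #.#..: next=.  (t=0,i=13, bit20=0)
  nb #..##: next=#  (t=0,i=15, bit19=1)
  nb #..#.: next=#  (t=6,i=12, bit18=1)
  nb #...#: next=#  (t=0,i=4, bit17=1)
  nb #....: next=.  (t=0,i=8, bit16=0)
  nb .####: next=.  (t=2,i=3, bit15=0)
  nb .###.: next=.  (t=0,i=17, bit14=0)
  nb .##.#: next=#  (t=1,i=16, bit13=1)
  nb .##..: next=#  (t=1,i=12, bit12=1)
  nb .#.##: next=#  (t=2,i=17, bit11=1)
  nb .#.#.: next=#  (t=0,i=12, bit10=1)
  nb .#..#: next=.  (t=0,i=14, bit9=0)
  nb .#...: next=.  (t=0,i=3, bit8=0)
  nb ..###: next=#  (t=0,i=16, bit7=1)
  nb ..##.: next=.  (t=1,i=11, bit6=0)
  nb ..#.#: next=#  (t=0,i=11, bit5=1)
  nb ..#..: next=#  (t=0,i=2, bit4=1)
  nb ...##: next=.  (t=1,i=10, bit3=0)
  nb ...#.: next=.  (t=0,i=1, bit2=0)
  nb ....#: next=.  (t=0,i=0, bit1=0)
  nb .....: next=.  (t=2,i=8, bit0=0)
  bits 11110101011011100011110010110000 = 4117642416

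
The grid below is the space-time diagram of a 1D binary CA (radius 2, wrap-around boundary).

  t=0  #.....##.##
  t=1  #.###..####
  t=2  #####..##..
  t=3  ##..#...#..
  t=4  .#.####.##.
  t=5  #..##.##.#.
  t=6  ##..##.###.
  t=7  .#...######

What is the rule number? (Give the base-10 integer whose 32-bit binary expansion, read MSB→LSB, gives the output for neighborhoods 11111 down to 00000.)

  ##### -> .   bit 31 = 0  t=1,i=9
  ####. -> .   bit 30 = 0  t=1,i=10
  ###.# -> #   bit 29 = 1  t=1,i=0
  ###.. -> #   bit 28 = 1  t=0,i=0
  ##.## -> #   bit 27 = 1  t=0,i=8
  ##.#. -> #   bit 26 = 1  t=5,i=8
  ##..# -> .   bit 25 = 0  t=1,i=5
  ##... -> .   bit 24 = 0  t=0,i=1
  #.### -> #   bit 23 = 1  t=0,i=9
  #.##. -> .   bit 22 = 0  t=4,i=8
  #.#.# -> #   bit 21 = 1  t=5,i=9
  #.#.. -> #   bit 20 = 1  t=5,i=0
  #..## -> .   bit 19 = 0  t=1,i=6
  #..#. -> #   bit 18 = 1  t=3,i=3
  #...# -> #   bit 17 = 1  t=3,i=6
  #.... -> #   bit 16 = 1  t=0,i=2
  .#### -> #   bit 15 = 1  t=1,i=8
  .###. -> #   bit 14 = 1  t=0,i=10
  .##.# -> #   bit 13 = 1  t=0,i=7
  .##.. -> #   bit 12 = 1  t=2,i=8
  .#.## -> .   bit 11 = 0  t=4,i=2
  .#.#. -> .   bit 10 = 0  t=5,i=10
  .#..# -> #   bit 9 = 1  t=3,i=9
  .#... -> #   bit 8 = 1  t=3,i=5
  ..### -> #   bit 7 = 1  t=1,i=7
  ..##. -> .   bit 6 = 0  t=0,i=6
  ..#.# -> .   bit 5 = 0  t=4,i=1
  ..#.. -> #   bit 4 = 1  t=3,i=4
  ...## -> .   bit 3 = 0  t=0,i=5
  ...#. -> .   bit 2 = 0  t=3,i=7
  ....# -> #   bit 1 = 1  t=0,i=4
  ..... -> #   bit 0 = 1  t=0,i=3
  bits 00111100101101111111001110010011 = 1018688403

1018688403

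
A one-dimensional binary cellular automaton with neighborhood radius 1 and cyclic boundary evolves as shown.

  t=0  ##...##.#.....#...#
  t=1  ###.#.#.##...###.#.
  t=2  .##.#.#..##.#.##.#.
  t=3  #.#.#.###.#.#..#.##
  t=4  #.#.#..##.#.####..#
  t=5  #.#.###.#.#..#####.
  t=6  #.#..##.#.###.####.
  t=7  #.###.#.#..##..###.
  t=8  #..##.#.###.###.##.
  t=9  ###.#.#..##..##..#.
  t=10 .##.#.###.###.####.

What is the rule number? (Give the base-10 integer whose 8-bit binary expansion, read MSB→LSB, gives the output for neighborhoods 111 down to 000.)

  nb ###: next=#  (t=0,i=0, bit7=1)
  nb ##.: next=#  (t=0,i=1, bit6=1)
  nb #.#: next=.  (t=0,i=7, bit5=0)
  nb #..: next=#  (t=0,i=2, bit4=1)
  nb .##: next=.  (t=0,i=5, bit3=0)
  nb .#.: next=#  (t=0,i=8, bit2=1)
  nb ..#: next=#  (t=0,i=4, bit1=1)
  nb ...: next=.  (t=0,i=3, bit0=0)
  bits 11010110 = 214

214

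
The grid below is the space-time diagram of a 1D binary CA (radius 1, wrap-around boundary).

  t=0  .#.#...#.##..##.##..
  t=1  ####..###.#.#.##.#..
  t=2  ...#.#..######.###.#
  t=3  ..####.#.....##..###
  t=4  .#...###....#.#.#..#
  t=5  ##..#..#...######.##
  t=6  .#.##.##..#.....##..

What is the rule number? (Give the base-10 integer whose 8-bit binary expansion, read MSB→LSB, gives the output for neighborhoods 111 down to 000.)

102

  nb ###: next=.  (t=1,i=1, bit7=0)
  nb ##.: next=#  (t=0,i=10, bit6=1)
  nb #.#: next=#  (t=0,i=2, bit5=1)
  nb #..: next=.  (t=0,i=4, bit4=0)
  nb .##: next=.  (t=0,i=9, bit3=0)
  nb .#.: next=#  (t=0,i=1, bit2=1)
  nb ..#: next=#  (t=0,i=0, bit1=1)
  nb ...: next=.  (t=0,i=5, bit0=0)
  bits 01100110 = 102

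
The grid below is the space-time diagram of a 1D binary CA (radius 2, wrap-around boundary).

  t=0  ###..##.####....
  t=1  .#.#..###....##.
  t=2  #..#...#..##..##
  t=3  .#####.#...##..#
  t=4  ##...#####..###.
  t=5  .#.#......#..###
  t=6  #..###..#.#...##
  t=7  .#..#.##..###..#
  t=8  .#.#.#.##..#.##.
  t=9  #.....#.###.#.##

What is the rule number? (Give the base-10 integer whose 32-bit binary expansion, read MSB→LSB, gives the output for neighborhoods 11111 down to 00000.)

  #####|.  b31=0 t=3,i=3
  ####.|.  b30=0 t=0,i=10
  ###.#|#  b29=1 t=3,i=5
  ###..|.  b28=0 t=0,i=2
  ##.##|#  b27=1 t=0,i=7
  ##.#.|#  b26=1 t=3,i=6
  ##..#|#  b25=1 t=0,i=3
  ##...|.  b24=0 t=0,i=12
  #.###|#  b23=1 t=0,i=8
  #.##.|.  b22=0 t=4,i=0
  #.#.#|.  b21=0 t=5,i=1
  #.#..|#  b20=1 t=1,i=3
  #..##|.  b19=0 t=0,i=4
  #..#.|#  b18=1 t=1,i=0
  #...#|#  b17=1 t=2,i=5
  #....|#  b16=1 t=0,i=13
  .####|.  b15=0 t=0,i=9
  .###.|#  b14=1 t=0,i=1
  .##.#|#  b13=1 t=0,i=6
  .##..|#  b12=1 t=1,i=14
  .#.##|#  b11=1 t=3,i=0
  .#.#.|.  b10=0 t=1,i=2
  .#..#|.  b9=0 t=1,i=4
  .#...|#  b8=1 t=2,i=4
  ..###|.  b7=0 t=0,i=0
  ..##.|.  b6=0 t=0,i=5
  ..#.#|.  b5=0 t=1,i=1
  ..#..|#  b4=1 t=2,i=3
  ...##|.  b3=0 t=0,i=15
  ...#.|.  b2=0 t=2,i=6
  ....#|#  b1=1 t=0,i=14
  .....|.  b0=0 t=5,i=6
  bits 00101110100101110111100100010010 = 781678866

781678866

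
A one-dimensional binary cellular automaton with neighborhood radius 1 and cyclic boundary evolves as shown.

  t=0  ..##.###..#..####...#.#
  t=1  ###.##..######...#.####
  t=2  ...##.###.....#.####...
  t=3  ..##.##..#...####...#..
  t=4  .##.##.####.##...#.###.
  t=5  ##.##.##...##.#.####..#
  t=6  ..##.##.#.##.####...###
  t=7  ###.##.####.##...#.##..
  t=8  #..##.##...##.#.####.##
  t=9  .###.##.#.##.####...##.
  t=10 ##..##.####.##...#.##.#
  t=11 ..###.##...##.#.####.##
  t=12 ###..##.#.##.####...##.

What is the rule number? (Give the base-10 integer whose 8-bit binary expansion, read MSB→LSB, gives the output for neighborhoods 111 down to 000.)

62

  [7] ### => .  t=0,i=6
  [6] ##. => .  t=0,i=3
  [5] #.# => #  t=0,i=4
  [4] #.. => #  t=0,i=0
  [3] .## => #  t=0,i=2
  [2] .#. => #  t=0,i=10
  [1] ..# => #  t=0,i=1
  [0] ... => .  t=0,i=18
  bits 00111110 = 62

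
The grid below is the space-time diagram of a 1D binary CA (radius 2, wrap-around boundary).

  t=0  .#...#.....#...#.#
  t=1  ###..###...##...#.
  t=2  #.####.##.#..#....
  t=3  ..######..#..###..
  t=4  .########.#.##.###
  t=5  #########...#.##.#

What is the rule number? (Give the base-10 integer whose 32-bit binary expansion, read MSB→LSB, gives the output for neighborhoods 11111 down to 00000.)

  nb #####: next=#  (t=3,i=4, bit31=1)
  nb ####.: next=#  (t=2,i=4, bit30=1)
  nb ###.#: next=#  (t=2,i=5, bit29=1)
  nb ###..: next=#  (t=1,i=2, bit28=1)
  nb ##.##: next=#  (t=2,i=6, bit27=1)
  nb ##.#.: next=.  (t=2,i=9, bit26=0)
  nb ##..#: next=#  (t=1,i=3, bit25=1)
  nb ##...: next=#  (t=1,i=8, bit24=1)
  nb #.###: next=#  (t=1,i=0, bit23=1)
  nb #.##.: next=#  (t=2,i=7, bit22=1)
  nb #.#.#: next=.  (t=0,i=17, bit21=0)
  nb #.#..: next=#  (t=0,i=1, bit20=1)
  nb #..##: next=#  (t=1,i=4, bit19=1)
  nb #..#.: next=.  (t=2,i=12, bit18=0)
  nb #...#: next=.  (t=0,i=3, bit17=0)
  nb #....: next=#  (t=0,i=7, bit16=1)
  nb .####: next=#  (t=2,i=3, bit15=1)
  nb .###.: next=.  (t=1,i=1, bit14=0)
  nb .##.#: next=.  (t=2,i=8, bit13=0)
  nb .##..: next=.  (t=1,i=12, bit12=0)
  nb .#.##: next=.  (t=1,i=17, bit11=0)
  nb .#.#.: next=#  (t=0,i=0, bit10=1)
  nb .#..#: next=.  (t=2,i=11, bit9=0)
  nb .#...: next=#  (t=0,i=2, bit8=1)
  nb ..###: next=#  (t=1,i=5, bit7=1)
  nb ..##.: next=.  (t=1,i=11, bit6=0)
  nb ..#.#: next=.  (t=0,i=15, bit5=0)
  nb ..#..: next=#  (t=0,i=5, bit4=1)
  nb ...##: next=#  (t=1,i=10, bit3=1)
  nb ...#.: next=.  (t=0,i=4, bit2=0)
  nb ....#: next=.  (t=0,i=9, bit1=0)
  nb .....: next=.  (t=0,i=8, bit0=0)
  bits 11111011110110011000010110011000 = 4225336728

4225336728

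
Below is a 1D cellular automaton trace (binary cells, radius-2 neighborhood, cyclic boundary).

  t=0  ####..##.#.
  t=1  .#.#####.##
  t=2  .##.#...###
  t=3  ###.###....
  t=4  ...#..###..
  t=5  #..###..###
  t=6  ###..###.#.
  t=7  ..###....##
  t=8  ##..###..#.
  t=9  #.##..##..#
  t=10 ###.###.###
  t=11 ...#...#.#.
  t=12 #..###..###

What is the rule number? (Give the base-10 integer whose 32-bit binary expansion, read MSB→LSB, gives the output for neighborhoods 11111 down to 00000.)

461090641

  nb #####: next=.  (t=1,i=5, bit31=0)
  nb ####.: next=.  (t=0,i=2, bit30=0)
  nb ###.#: next=.  (t=1,i=7, bit29=0)
  nb ###..: next=#  (t=0,i=3, bit28=1)
  nb ##.##: next=#  (t=1,i=8, bit27=1)
  nb ##.#.: next=.  (t=0,i=8, bit26=0)
  nb ##..#: next=#  (t=0,i=4, bit25=1)
  nb ##...: next=#  (t=3,i=7, bit24=1)
  nb #.###: next=.  (t=0,i=0, bit23=0)
  nb #.##.: next=#  (t=1,i=9, bit22=1)
  nb #.#.#: next=#  (t=0,i=9, bit21=1)
  nb #.#..: next=#  (t=2,i=4, bit20=1)
  nb #..##: next=#  (t=0,i=5, bit19=1)
  nb #..#.: next=.  (t=8,i=8, bit18=0)
  nb #...#: next=#  (t=2,i=6, bit17=1)
  nb #....: next=#  (t=3,i=8, bit16=1)
  nb .####: next=#  (t=0,i=1, bit15=1)
  nb .###.: next=.  (t=2,i=9, bit14=0)
  nb .##.#: next=#  (t=0,i=7, bit13=1)
  nb .##..: next=.  (t=7,i=10, bit12=0)
  nb .#.##: next=#  (t=0,i=10, bit11=1)
  nb .#.#.: next=#  (t=11,i=8, bit10=1)
  nb .#..#: next=#  (t=4,i=4, bit9=1)
  nb .#...: next=#  (t=2,i=5, bit8=1)
  nb ..###: next=.  (t=2,i=8, bit7=0)
  nb ..##.: next=#  (t=0,i=6, bit6=1)
  nb ..#.#: next=.  (t=8,i=9, bit5=0)
  nb ..#..: next=#  (t=4,i=3, bit4=1)
  nb ...##: next=.  (t=2,i=7, bit3=0)
  nb ...#.: next=.  (t=4,i=2, bit2=0)
  nb ....#: next=.  (t=3,i=9, bit1=0)
  nb .....: next=#  (t=4,i=0, bit0=1)
  bits 00011011011110111010111101010001 = 461090641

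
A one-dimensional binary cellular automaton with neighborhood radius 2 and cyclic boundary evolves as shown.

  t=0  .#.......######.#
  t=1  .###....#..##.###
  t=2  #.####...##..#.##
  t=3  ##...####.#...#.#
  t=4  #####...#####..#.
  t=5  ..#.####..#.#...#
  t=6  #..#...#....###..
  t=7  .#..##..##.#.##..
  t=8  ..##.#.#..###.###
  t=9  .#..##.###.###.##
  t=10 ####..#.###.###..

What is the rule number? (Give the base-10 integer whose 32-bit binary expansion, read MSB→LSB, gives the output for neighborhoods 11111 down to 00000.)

  ##### -> #   bit 31 = 1  t=0,i=11
  ####. -> .   bit 30 = 0  t=0,i=13
  ###.# -> #   bit 29 = 1  t=0,i=14
  ###.. -> #   bit 28 = 1  t=1,i=3
  ##.## -> #   bit 27 = 1  t=1,i=0
  ##.#. -> #   bit 26 = 1  t=0,i=15
  ##..# -> .   bit 25 = 0  t=2,i=11
  ##... -> #   bit 24 = 1  t=1,i=4
  #.### -> .   bit 23 = 0  t=1,i=1
  #.##. -> .   bit 22 = 0  t=7,i=13
  #.#.# -> #   bit 21 = 1  t=0,i=16
  #.#.. -> #   bit 20 = 1  t=0,i=1
  #..## -> #   bit 19 = 1  t=1,i=10
  #..#. -> .   bit 18 = 0  t=2,i=12
  #...# -> #   bit 17 = 1  t=2,i=7
  #.... -> #   bit 16 = 1  t=0,i=3
  .#### -> .   bit 15 = 0  t=0,i=10
  .###. -> #   bit 14 = 1  t=1,i=2
  .##.# -> .   bit 13 = 0  t=1,i=12
  .##.. -> #   bit 12 = 1  t=2,i=10
  .#.## -> #   bit 11 = 1  t=2,i=14
  .#.#. -> .   bit 10 = 0  t=0,i=0
  .#..# -> #   bit 9 = 1  t=1,i=9
  .#... -> #   bit 8 = 1  t=0,i=2
  ..### -> .   bit 7 = 0  t=0,i=9
  ..##. -> .   bit 6 = 0  t=1,i=11
  ..#.# -> .   bit 5 = 0  t=2,i=13
  ..#.. -> .   bit 4 = 0  t=1,i=8
  ...## -> #   bit 3 = 1  t=0,i=8
  ...#. -> .   bit 2 = 0  t=1,i=7
  ....# -> .   bit 1 = 0  t=0,i=7
  ..... -> .   bit 0 = 0  t=0,i=4
  bits 10111101001110110101101100001000 = 3174783752

3174783752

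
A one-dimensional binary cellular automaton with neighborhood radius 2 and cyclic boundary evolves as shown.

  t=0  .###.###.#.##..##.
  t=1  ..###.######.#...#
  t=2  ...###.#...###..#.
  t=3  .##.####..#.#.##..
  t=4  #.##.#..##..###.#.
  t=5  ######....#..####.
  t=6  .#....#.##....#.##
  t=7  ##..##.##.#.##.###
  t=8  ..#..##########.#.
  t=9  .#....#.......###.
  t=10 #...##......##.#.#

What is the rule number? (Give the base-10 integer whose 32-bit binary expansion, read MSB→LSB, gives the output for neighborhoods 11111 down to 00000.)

796190734

  ##### -> .   bit 31 = 0  t=1,i=8
  ####. -> .   bit 30 = 0  t=1,i=10
  ###.# -> #   bit 29 = 1  t=0,i=3
  ###.. -> .   bit 28 = 0  t=2,i=13
  ##.## -> #   bit 27 = 1  t=0,i=4
  ##.#. -> #   bit 26 = 1  t=0,i=8
  ##..# -> #   bit 25 = 1  t=0,i=13
  ##... -> #   bit 24 = 1  t=3,i=16
  #.### -> .   bit 23 = 0  t=0,i=5
  #.##. -> #   bit 22 = 1  t=0,i=11
  #.#.# -> #   bit 21 = 1  t=0,i=9
  #.#.. -> #   bit 20 = 1  t=1,i=13
  #..## -> .   bit 19 = 0  t=0,i=0
  #..#. -> #   bit 18 = 1  t=2,i=15
  #...# -> .   bit 17 = 0  t=1,i=15
  #.... -> .   bit 16 = 0  t=2,i=0
  .#### -> #   bit 15 = 1  t=1,i=7
  .###. -> #   bit 14 = 1  t=0,i=2
  .##.# -> #   bit 13 = 1  t=3,i=2
  .##.. -> .   bit 12 = 0  t=0,i=12
  .#.## -> #   bit 11 = 1  t=0,i=10
  .#.#. -> .   bit 10 = 0  t=3,i=11
  .#..# -> .   bit 9 = 0  t=1,i=0
  .#... -> .   bit 8 = 0  t=1,i=14
  ..### -> .   bit 7 = 0  t=0,i=1
  ..##. -> .   bit 6 = 0  t=0,i=15
  ..#.# -> .   bit 5 = 0  t=3,i=10
  ..#.. -> .   bit 4 = 0  t=1,i=17
  ...## -> #   bit 3 = 1  t=2,i=2
  ...#. -> #   bit 2 = 1  t=1,i=16
  ....# -> #   bit 1 = 1  t=2,i=1
  ..... -> .   bit 0 = 0  t=9,i=9
  bits 00101111011101001110100000001110 = 796190734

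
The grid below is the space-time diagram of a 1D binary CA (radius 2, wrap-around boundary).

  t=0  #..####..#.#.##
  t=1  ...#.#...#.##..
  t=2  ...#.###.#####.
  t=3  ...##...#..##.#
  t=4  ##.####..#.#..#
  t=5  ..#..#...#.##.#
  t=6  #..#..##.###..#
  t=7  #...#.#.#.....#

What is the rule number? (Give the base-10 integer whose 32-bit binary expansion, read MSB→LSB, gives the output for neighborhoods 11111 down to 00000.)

  ##### -> #   bit 31 = 1  t=2,i=11
  ####. -> #   bit 30 = 1  t=0,i=5
  ###.# -> .   bit 29 = 0  t=2,i=7
  ###.. -> .   bit 28 = 0  t=0,i=0
  ##.## -> #   bit 27 = 1  t=2,i=8
  ##.#. -> .   bit 26 = 0  t=3,i=13
  ##..# -> .   bit 25 = 0  t=0,i=1
  ##... -> #   bit 24 = 1  t=1,i=13
  #.### -> .   bit 23 = 0  t=0,i=13
  #.##. -> #   bit 22 = 1  t=1,i=11
  #.#.# -> #   bit 21 = 1  t=0,i=11
  #.#.. -> #   bit 20 = 1  t=1,i=5
  #..## -> .   bit 19 = 0  t=0,i=2
  #..#. -> .   bit 18 = 0  t=0,i=8
  #...# -> #   bit 17 = 1  t=1,i=7
  #.... -> .   bit 16 = 0  t=1,i=14
  .#### -> .   bit 15 = 0  t=0,i=4
  .###. -> .   bit 14 = 0  t=0,i=14
  .##.# -> .   bit 13 = 0  t=3,i=12
  .##.. -> #   bit 12 = 1  t=1,i=12
  .#.## -> #   bit 11 = 1  t=0,i=12
  .#.#. -> .   bit 10 = 0  t=0,i=10
  .#..# -> #   bit 9 = 1  t=3,i=9
  .#... -> #   bit 8 = 1  t=1,i=6
  ..### -> #   bit 7 = 1  t=0,i=3
  ..##. -> #   bit 6 = 1  t=3,i=3
  ..#.# -> #   bit 5 = 1  t=0,i=9
  ..#.. -> .   bit 4 = 0  t=3,i=8
  ...## -> .   bit 3 = 0  t=3,i=2
  ...#. -> .   bit 2 = 0  t=1,i=2
  ....# -> .   bit 1 = 0  t=1,i=1
  ..... -> .   bit 0 = 0  t=1,i=0
  bits 11001001011100100001101111100000 = 3379698656

3379698656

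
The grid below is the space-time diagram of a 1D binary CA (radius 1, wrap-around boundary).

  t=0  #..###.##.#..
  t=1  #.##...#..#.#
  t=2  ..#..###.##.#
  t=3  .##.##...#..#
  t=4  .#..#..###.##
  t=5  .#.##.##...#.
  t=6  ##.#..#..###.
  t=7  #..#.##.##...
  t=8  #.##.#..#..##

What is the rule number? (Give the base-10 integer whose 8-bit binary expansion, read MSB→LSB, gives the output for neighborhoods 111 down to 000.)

15

  ###|.  b7=0 t=0,i=4
  ##.|.  b6=0 t=0,i=5
  #.#|.  b5=0 t=0,i=6
  #..|.  b4=0 t=0,i=1
  .##|#  b3=1 t=0,i=3
  .#.|#  b2=1 t=0,i=0
  ..#|#  b1=1 t=0,i=2
  ...|#  b0=1 t=1,i=5
  bits 00001111 = 15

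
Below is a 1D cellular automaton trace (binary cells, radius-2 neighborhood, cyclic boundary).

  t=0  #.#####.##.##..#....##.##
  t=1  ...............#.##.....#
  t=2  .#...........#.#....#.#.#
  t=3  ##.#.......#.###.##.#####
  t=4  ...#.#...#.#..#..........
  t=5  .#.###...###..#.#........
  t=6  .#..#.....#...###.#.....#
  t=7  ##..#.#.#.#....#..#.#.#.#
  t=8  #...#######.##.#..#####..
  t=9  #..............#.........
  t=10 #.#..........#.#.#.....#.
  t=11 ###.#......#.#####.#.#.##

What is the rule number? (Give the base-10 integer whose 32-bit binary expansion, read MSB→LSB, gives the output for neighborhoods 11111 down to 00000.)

  nb #####: next=.  (t=0,i=4, bit31=0)
  nb ####.: next=.  (t=0,i=5, bit30=0)
  nb ###.#: next=.  (t=0,i=0, bit29=0)
  nb ###..: next=.  (t=5,i=5, bit28=0)
  nb ##.##: next=.  (t=0,i=1, bit27=0)
  nb ##.#.: next=.  (t=3,i=2, bit26=0)
  nb ##..#: next=.  (t=0,i=13, bit25=0)
  nb ##...: next=.  (t=1,i=19, bit24=0)
  nb #.###: next=.  (t=0,i=2, bit23=0)
  nb #.##.: next=.  (t=0,i=8, bit22=0)
  nb #.#.#: next=#  (t=2,i=22, bit21=1)
  nb #.#..: next=#  (t=2,i=1, bit20=1)
  nb #..##: next=.  (t=8,i=17, bit19=0)
  nb #..#.: next=.  (t=0,i=14, bit18=0)
  nb #...#: next=.  (t=4,i=7, bit17=0)
  nb #....: next=#  (t=0,i=17, bit16=1)
  nb .####: next=.  (t=0,i=3, bit15=0)
  nb .###.: next=#  (t=0,i=24, bit14=1)
  nb .##.#: next=.  (t=0,i=9, bit13=0)
  nb .##..: next=.  (t=0,i=12, bit12=0)
  nb .#.##: next=.  (t=1,i=16, bit11=0)
  nb .#.#.: next=#  (t=2,i=0, bit10=1)
  nb .#..#: next=.  (t=4,i=12, bit9=0)
  nb .#...: next=.  (t=0,i=16, bit8=0)
  nb ..###: next=.  (t=5,i=9, bit7=0)
  nb ..##.: next=.  (t=0,i=20, bit6=0)
  nb ..#.#: next=#  (t=1,i=15, bit5=1)
  nb ..#..: next=#  (t=0,i=15, bit4=1)
  nb ...##: next=.  (t=0,i=19, bit3=0)
  nb ...#.: next=.  (t=1,i=14, bit2=0)
  nb ....#: next=#  (t=0,i=18, bit1=1)
  nb .....: next=.  (t=1,i=2, bit0=0)
  bits 00000000001100010100010000110010 = 3228722

3228722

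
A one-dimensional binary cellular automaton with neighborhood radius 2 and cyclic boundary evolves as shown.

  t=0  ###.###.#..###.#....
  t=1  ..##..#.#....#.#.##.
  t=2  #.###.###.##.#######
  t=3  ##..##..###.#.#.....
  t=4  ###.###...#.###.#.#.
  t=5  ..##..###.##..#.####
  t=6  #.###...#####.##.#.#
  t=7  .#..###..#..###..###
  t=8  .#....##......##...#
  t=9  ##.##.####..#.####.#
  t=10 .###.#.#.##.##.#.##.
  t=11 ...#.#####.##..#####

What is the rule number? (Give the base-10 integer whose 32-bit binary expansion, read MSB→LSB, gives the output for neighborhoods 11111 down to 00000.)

997432418

  nb #####: next=.  (t=2,i=15, bit31=0)
  nb ####.: next=.  (t=2,i=19, bit30=0)
  nb ###.#: next=#  (t=0,i=2, bit29=1)
  nb ###..: next=#  (t=4,i=6, bit28=1)
  nb ##.##: next=#  (t=0,i=3, bit27=1)
  nb ##.#.: next=.  (t=0,i=7, bit26=0)
  nb ##..#: next=#  (t=1,i=4, bit25=1)
  nb ##...: next=#  (t=1,i=19, bit24=1)
  nb #.###: next=.  (t=0,i=4, bit23=0)
  nb #.##.: next=#  (t=1,i=17, bit22=1)
  nb #.#.#: next=#  (t=1,i=15, bit21=1)
  nb #.#..: next=#  (t=0,i=8, bit20=1)
  nb #..##: next=.  (t=0,i=10, bit19=0)
  nb #..#.: next=.  (t=1,i=5, bit18=0)
  nb #...#: next=#  (t=1,i=0, bit17=1)
  nb #....: next=#  (t=0,i=17, bit16=1)
  nb .####: next=#  (t=2,i=14, bit15=1)
  nb .###.: next=.  (t=0,i=1, bit14=0)
  nb .##.#: next=.  (t=2,i=11, bit13=0)
  nb .##..: next=#  (t=1,i=3, bit12=1)
  nb .#.##: next=#  (t=1,i=16, bit11=1)
  nb .#.#.: next=#  (t=1,i=7, bit10=1)
  nb .#..#: next=.  (t=0,i=9, bit9=0)
  nb .#...: next=.  (t=0,i=16, bit8=0)
  nb ..###: next=.  (t=0,i=0, bit7=0)
  nb ..##.: next=#  (t=1,i=2, bit6=1)
  nb ..#.#: next=#  (t=1,i=6, bit5=1)
  nb ..#..: next=.  (t=7,i=9, bit4=0)
  nb ...##: next=.  (t=0,i=19, bit3=0)
  nb ...#.: next=.  (t=1,i=12, bit2=0)
  nb ....#: next=#  (t=0,i=18, bit1=1)
  nb .....: next=.  (t=3,i=17, bit0=0)
  bits 00111011011100111001110001100010 = 997432418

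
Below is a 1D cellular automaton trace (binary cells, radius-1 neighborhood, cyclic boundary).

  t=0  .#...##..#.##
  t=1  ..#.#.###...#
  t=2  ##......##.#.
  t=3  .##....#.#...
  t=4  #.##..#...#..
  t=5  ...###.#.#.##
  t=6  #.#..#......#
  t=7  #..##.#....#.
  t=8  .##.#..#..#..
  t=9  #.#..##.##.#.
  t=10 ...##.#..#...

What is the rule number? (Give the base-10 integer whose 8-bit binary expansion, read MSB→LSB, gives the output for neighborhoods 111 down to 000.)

82

  [7] ### => .  t=1,i=7
  [6] ##. => #  t=0,i=6
  [5] #.# => .  t=0,i=0
  [4] #.. => #  t=0,i=2
  [3] .## => .  t=0,i=5
  [2] .#. => .  t=0,i=1
  [1] ..# => #  t=0,i=4
  [0] ... => .  t=0,i=3
  bits 01010010 = 82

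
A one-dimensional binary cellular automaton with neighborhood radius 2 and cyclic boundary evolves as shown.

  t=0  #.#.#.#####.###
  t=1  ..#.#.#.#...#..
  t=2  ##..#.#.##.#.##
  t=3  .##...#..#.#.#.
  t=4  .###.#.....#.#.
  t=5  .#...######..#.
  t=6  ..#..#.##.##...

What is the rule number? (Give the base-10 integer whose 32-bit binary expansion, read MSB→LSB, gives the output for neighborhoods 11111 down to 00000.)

2477863367

  nb #####: next=#  (t=0,i=8, bit31=1)
  nb ####.: next=.  (t=0,i=9, bit30=0)
  nb ###.#: next=.  (t=0,i=0, bit29=0)
  nb ###..: next=#  (t=2,i=1, bit28=1)
  nb ##.##: next=.  (t=0,i=11, bit27=0)
  nb ##.#.: next=.  (t=0,i=1, bit26=0)
  nb ##..#: next=#  (t=2,i=2, bit25=1)
  nb ##...: next=#  (t=3,i=3, bit24=1)
  nb #.###: next=#  (t=0,i=6, bit23=1)
  nb #.##.: next=.  (t=2,i=8, bit22=0)
  nb #.#.#: next=#  (t=0,i=2, bit21=1)
  nb #.#..: next=#  (t=1,i=8, bit20=1)
  nb #..##: next=.  (t=3,i=0, bit19=0)
  nb #..#.: next=.  (t=2,i=3, bit18=0)
  nb #...#: next=.  (t=1,i=10, bit17=0)
  nb #....: next=#  (t=1,i=14, bit16=1)
  nb .####: next=.  (t=0,i=7, bit15=0)
  nb .###.: next=.  (t=4,i=2, bit14=0)
  nb .##.#: next=#  (t=2,i=9, bit13=1)
  nb .##..: next=#  (t=3,i=2, bit12=1)
  nb .#.##: next=.  (t=0,i=5, bit11=0)
  nb .#.#.: next=.  (t=0,i=3, bit10=0)
  nb .#..#: next=.  (t=3,i=7, bit9=0)
  nb .#...: next=#  (t=1,i=9, bit8=1)
  nb ..###: next=#  (t=4,i=1, bit7=1)
  nb ..##.: next=#  (t=3,i=1, bit6=1)
  nb ..#.#: next=.  (t=1,i=2, bit5=0)
  nb ..#..: next=.  (t=1,i=12, bit4=0)
  nb ...##: next=.  (t=5,i=4, bit3=0)
  nb ...#.: next=#  (t=1,i=1, bit2=1)
  nb ....#: next=#  (t=1,i=0, bit1=1)
  nb .....: next=#  (t=4,i=8, bit0=1)
  bits 10010011101100010011000111000111 = 2477863367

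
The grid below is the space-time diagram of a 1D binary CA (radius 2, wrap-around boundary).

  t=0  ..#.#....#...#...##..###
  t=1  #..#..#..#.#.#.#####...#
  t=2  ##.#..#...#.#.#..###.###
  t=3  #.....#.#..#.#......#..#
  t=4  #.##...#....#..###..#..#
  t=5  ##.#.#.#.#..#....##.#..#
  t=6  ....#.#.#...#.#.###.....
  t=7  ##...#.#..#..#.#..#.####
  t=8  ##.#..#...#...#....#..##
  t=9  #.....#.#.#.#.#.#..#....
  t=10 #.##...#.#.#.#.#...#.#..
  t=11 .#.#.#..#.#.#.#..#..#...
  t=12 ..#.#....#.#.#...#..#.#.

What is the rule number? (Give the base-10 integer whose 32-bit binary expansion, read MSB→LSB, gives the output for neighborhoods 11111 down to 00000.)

  nb #####: next=#  (t=1,i=17, bit31=1)
  nb ####.: next=#  (t=1,i=18, bit30=1)
  nb ###.#: next=.  (t=2,i=1, bit29=0)
  nb ###..: next=#  (t=0,i=23, bit28=1)
  nb ##.##: next=#  (t=2,i=20, bit27=1)
  nb ##.#.: next=.  (t=2,i=2, bit26=0)
  nb ##..#: next=#  (t=0,i=0, bit25=1)
  nb ##...: next=.  (t=1,i=20, bit24=0)
  nb #.###: next=.  (t=1,i=15, bit23=0)
  nb #.##.: next=.  (t=4,i=2, bit22=0)
  nb #.#.#: next=.  (t=1,i=11, bit21=0)
  nb #.#..: next=.  (t=0,i=4, bit20=0)
  nb #..##: next=.  (t=0,i=20, bit19=0)
  nb #..#.: next=.  (t=0,i=1, bit18=0)
  nb #...#: next=#  (t=0,i=11, bit17=1)
  nb #....: next=#  (t=0,i=6, bit16=1)
  nb .####: next=.  (t=1,i=16, bit15=0)
  nb .###.: next=.  (t=0,i=22, bit14=0)
  nb .##.#: next=#  (t=4,i=0, bit13=1)
  nb .##..: next=#  (t=0,i=18, bit12=1)
  nb .#.##: next=#  (t=1,i=14, bit11=1)
  nb .#.#.: next=#  (t=0,i=3, bit10=1)
  nb .#..#: next=.  (t=1,i=4, bit9=0)
  nb .#...: next=.  (t=0,i=5, bit8=0)
  nb ..###: next=.  (t=0,i=21, bit7=0)
  nb ..##.: next=#  (t=0,i=17, bit6=1)
  nb ..#.#: next=.  (t=0,i=2, bit5=0)
  nb ..#..: next=#  (t=0,i=9, bit4=1)
  nb ...##: next=#  (t=0,i=16, bit3=1)
  nb ...#.: next=.  (t=0,i=8, bit2=0)
  nb ....#: next=.  (t=0,i=7, bit1=0)
  nb .....: next=#  (t=3,i=3, bit0=1)
  bits 11011010000000110011110001011001 = 3657645145

3657645145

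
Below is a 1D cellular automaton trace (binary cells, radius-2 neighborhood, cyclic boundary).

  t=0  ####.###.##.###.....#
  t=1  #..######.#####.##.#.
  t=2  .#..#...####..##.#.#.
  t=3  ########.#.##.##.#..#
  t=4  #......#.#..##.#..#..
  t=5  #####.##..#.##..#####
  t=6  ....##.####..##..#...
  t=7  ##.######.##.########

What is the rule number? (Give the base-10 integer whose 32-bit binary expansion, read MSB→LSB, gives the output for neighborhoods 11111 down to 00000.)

984085373

  ##### -> .   bit 31 = 0  t=0,i=1
  ####. -> .   bit 30 = 0  t=0,i=2
  ###.# -> #   bit 29 = 1  t=0,i=3
  ###.. -> #   bit 28 = 1  t=0,i=14
  ##.## -> #   bit 27 = 1  t=0,i=4
  ##.#. -> .   bit 26 = 0  t=1,i=18
  ##..# -> #   bit 25 = 1  t=2,i=12
  ##... -> .   bit 24 = 0  t=0,i=15
  #.### -> #   bit 23 = 1  t=0,i=5
  #.##. -> .   bit 22 = 0  t=0,i=9
  #.#.# -> #   bit 21 = 1  t=1,i=19
  #.#.. -> .   bit 20 = 0  t=1,i=0
  #..## -> .   bit 19 = 0  t=1,i=2
  #..#. -> #   bit 18 = 1  t=2,i=0
  #...# -> #   bit 17 = 1  t=2,i=6
  #.... -> #   bit 16 = 1  t=0,i=16
  .#### -> #   bit 15 = 1  t=0,i=0
  .###. -> #   bit 14 = 1  t=0,i=6
  .##.# -> #   bit 13 = 1  t=0,i=10
  .##.. -> #   bit 12 = 1  t=5,i=7
  .#.## -> .   bit 11 = 0  t=3,i=10
  .#.#. -> .   bit 10 = 0  t=1,i=20
  .#..# -> #   bit 9 = 1  t=1,i=1
  .#... -> #   bit 8 = 1  t=2,i=5
  ..### -> .   bit 7 = 0  t=0,i=20
  ..##. -> #   bit 6 = 1  t=2,i=14
  ..#.# -> #   bit 5 = 1  t=4,i=7
  ..#.. -> #   bit 4 = 1  t=2,i=1
  ...## -> #   bit 3 = 1  t=0,i=19
  ...#. -> #   bit 2 = 1  t=4,i=6
  ....# -> .   bit 1 = 0  t=0,i=18
  ..... -> #   bit 0 = 1  t=0,i=17
  bits 00111010101001111111001101111101 = 984085373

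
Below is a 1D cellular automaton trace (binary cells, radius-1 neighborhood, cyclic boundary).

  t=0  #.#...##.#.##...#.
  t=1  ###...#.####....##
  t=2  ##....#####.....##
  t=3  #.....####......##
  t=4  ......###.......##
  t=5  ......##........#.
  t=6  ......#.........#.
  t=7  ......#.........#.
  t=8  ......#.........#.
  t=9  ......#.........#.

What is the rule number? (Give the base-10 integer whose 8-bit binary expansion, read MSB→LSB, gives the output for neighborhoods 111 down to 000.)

  nb ###: next=#  (t=1,i=0, bit7=1)
  nb ##.: next=.  (t=0,i=7, bit6=0)
  nb #.#: next=#  (t=0,i=1, bit5=1)
  nb #..: next=.  (t=0,i=3, bit4=0)
  nb .##: next=#  (t=0,i=6, bit3=1)
  nb .#.: next=#  (t=0,i=0, bit2=1)
  nb ..#: next=.  (t=0,i=5, bit1=0)
  nb ...: next=.  (t=0,i=4, bit0=0)
  bits 10101100 = 172

172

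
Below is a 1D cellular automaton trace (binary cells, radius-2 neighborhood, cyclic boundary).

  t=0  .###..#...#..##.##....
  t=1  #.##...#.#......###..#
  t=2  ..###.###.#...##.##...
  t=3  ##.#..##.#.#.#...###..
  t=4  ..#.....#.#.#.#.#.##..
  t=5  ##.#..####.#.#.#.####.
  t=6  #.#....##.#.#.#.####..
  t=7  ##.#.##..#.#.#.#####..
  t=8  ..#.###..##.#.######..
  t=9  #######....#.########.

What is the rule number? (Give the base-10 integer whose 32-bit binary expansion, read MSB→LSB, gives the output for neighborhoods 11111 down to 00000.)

  nb #####: next=#  (t=7,i=17, bit31=1)
  nb ####.: next=#  (t=5,i=8, bit30=1)
  nb ###.#: next=.  (t=2,i=4, bit29=0)
  nb ###..: next=#  (t=0,i=3, bit28=1)
  nb ##.##: next=.  (t=0,i=15, bit27=0)
  nb ##.#.: next=#  (t=2,i=9, bit26=1)
  nb ##..#: next=.  (t=0,i=4, bit25=0)
  nb ##...: next=#  (t=0,i=18, bit24=1)
  nb #.###: next=#  (t=2,i=6, bit23=1)
  nb #.##.: next=#  (t=0,i=16, bit22=1)
  nb #.#.#: next=.  (t=3,i=9, bit21=0)
  nb #.#..: next=.  (t=1,i=9, bit20=0)
  nb #..##: next=.  (t=0,i=12, bit19=0)
  nb #..#.: next=.  (t=0,i=5, bit18=0)
  nb #...#: next=.  (t=0,i=8, bit17=0)
  nb #....: next=.  (t=0,i=19, bit16=0)
  nb .####: next=#  (t=5,i=7, bit15=1)
  nb .###.: next=#  (t=0,i=2, bit14=1)
  nb .##.#: next=.  (t=0,i=14, bit13=0)
  nb .##..: next=#  (t=0,i=17, bit12=1)
  nb .#.##: next=#  (t=4,i=17, bit11=1)
  nb .#.#.: next=#  (t=1,i=8, bit10=1)
  nb .#..#: next=.  (t=0,i=11, bit9=0)
  nb .#...: next=#  (t=0,i=7, bit8=1)
  nb ..###: next=.  (t=0,i=1, bit7=0)
  nb ..##.: next=.  (t=0,i=13, bit6=0)
  nb ..#.#: next=#  (t=1,i=7, bit5=1)
  nb ..#..: next=.  (t=0,i=6, bit4=0)
  nb ...##: next=#  (t=0,i=0, bit3=1)
  nb ...#.: next=#  (t=0,i=9, bit2=1)
  nb ....#: next=#  (t=0,i=21, bit1=1)
  nb .....: next=.  (t=0,i=20, bit0=0)
  bits 11010101110000001101110100101110 = 3586186542

3586186542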